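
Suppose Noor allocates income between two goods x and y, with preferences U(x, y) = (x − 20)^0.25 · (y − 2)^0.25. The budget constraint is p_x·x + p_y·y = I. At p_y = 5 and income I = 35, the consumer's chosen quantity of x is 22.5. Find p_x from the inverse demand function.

This is Cobb-Douglas in (x−20, y−2): tangency gives 0.25·p_y·(y−2) = 0.25·p_x·(x−20).
After buying the subsistence bundle (20, 2), a share 0.5 of the remaining income goes to x: x* = 20 + 0.5·(I − 20p_x − 2p_y)/p_x.
Set x* = 22.5 in the demand function and solve for p_x: p_x = 1.

p_x = 1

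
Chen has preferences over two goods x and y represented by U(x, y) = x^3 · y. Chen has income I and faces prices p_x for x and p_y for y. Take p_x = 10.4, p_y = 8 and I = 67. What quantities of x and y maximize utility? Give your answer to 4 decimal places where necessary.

x* = 4.8317, y* = 2.0938

The MRS is 3·y/x. Set MRS = p_x/p_y.
Rearranging, p_y·y = (1/3)·p_x·x. Substituting into the budget gives p_x·x·(1 + (1/3)) = I.
Demand: x*(p_x,p_y,I) = 0.75·I/p_x and y* = 0.25·I/p_y.
At p_x=10.4, p_y=8, I=67: x* = 0.75·67/10.4 = 4.8317, y* = 2.0938.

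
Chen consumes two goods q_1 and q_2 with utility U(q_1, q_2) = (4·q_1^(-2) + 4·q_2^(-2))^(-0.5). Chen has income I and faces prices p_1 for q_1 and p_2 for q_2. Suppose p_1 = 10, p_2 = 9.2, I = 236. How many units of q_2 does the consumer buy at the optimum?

MRS = MU_q_1/MU_q_2 = (q_2/q_1)^(3). Set equal to p_1/p_2.
Solve for the ratio: q_2/q_1 = [p_1/p_2]^(1/3).
Substitute q_2 = (q_2/q_1)·q_1 into the budget: q_1* = I/(p_1 + p_2·(q_2/q_1)).
Numerically q_2/q_1 = 1.028184, so q_1* = 236/(10 + 9.2·1.028184) = 12.1279 and q_2* = 1.028184·12.1279 = 12.4697.

q_2* = 12.4697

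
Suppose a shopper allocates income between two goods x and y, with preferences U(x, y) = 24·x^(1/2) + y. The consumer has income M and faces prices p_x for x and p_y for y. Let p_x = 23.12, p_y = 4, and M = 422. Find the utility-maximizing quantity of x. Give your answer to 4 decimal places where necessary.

x* = 4.3103

Utility is quasi-linear in y; the FOC for x is 12/√x = p_x/p_y.
Solve: √x = 12·p_y/p_x, so x*(p_x,p_y) = (12·p_y/p_x)², and y* = (M − p_x·x*)/p_y.
Plugging in: x* = (12·4/23.12)² = 4.3103.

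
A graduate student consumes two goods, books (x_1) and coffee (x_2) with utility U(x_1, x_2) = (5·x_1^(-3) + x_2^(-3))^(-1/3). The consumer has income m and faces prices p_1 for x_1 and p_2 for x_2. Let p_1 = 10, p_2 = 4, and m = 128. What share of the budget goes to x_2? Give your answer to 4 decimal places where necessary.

share on x_2 = 0.2517

MRS = MU_x_1/MU_x_2 = 5·(x_2/x_1)^(4). Set equal to p_1/p_2.
Solve for the ratio: x_2/x_1 = [(1/5)·p_1/p_2]^(0.25).
Substitute x_2 = (x_2/x_1)·x_1 into the budget: x_1* = m/(p_1 + p_2·(x_2/x_1)).
Numerically x_2/x_1 = 0.840896, so x_1* = 128/(10 + 4·0.840896) = 9.5783 and x_2* = 0.840896·9.5783 = 8.0543.
Expenditure on x_2: 4·8.0543 = 32.2173; share = 0.2517.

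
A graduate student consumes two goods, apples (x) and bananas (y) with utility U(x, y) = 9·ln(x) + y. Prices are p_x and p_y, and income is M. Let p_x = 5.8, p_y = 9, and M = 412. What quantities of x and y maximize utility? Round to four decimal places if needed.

Set MRS = p_x/p_y: (9/x)/1 = p_x/p_y.
So x*(p_x,p_y) = 9·p_y/p_x, independent of income; and y* = (M − 9·p_y)/p_y.
At the given prices: x* = 9·9/5.8 = 13.9655, and y* = 36.7778.

x* = 13.9655, y* = 36.7778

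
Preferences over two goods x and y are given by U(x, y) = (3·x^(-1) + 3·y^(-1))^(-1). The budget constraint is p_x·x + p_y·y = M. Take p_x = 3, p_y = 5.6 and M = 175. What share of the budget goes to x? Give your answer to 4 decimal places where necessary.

share on x = 0.4226

Substitute y = (y/x)·x into the budget: x* = M/(p_x + p_y·(y/x)).
Numerically y/x = 0.731925, so x* = 175/(3 + 5.6·0.731925) = 24.6521 and y* = 0.731925·24.6521 = 18.0435.
Expenditure on x: 3·24.6521 = 73.9564; share = 0.4226.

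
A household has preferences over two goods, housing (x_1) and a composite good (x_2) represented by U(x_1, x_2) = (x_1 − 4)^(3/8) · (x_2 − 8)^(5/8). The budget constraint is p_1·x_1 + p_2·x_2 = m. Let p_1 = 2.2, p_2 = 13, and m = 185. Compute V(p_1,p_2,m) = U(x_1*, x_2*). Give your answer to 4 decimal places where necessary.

V = 5.5796

MRS = (3/5)·(x_2−8)/(x_1−4). Tangency with p_1/p_2 gives x_2−8 = (5/3)·(p_1/p_2)·(x_1−4).
After buying the subsistence bundle (4, 8), a share 0.375 of the remaining income goes to x_1: x_1* = 4 + 0.375·(m − 4p_1 − 8p_2)/p_1.
Discretionary income = 185 − 4·2.2 − 8·13 = 72.2; x_1* = 4 + 0.375·72.2/2.2 = 16.3068; x_2* = 8 + 0.625·72.2/13 = 11.4712.
Utility at the optimum: U(16.3068, 11.4712) = 5.5796.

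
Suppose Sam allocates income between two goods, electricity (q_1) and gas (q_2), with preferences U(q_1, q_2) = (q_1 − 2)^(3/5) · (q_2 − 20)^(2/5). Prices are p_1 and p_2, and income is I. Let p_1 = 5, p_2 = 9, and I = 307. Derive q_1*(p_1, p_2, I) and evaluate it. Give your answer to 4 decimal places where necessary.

MRS = (3/2)·(q_2−20)/(q_1−2). Tangency with p_1/p_2 gives q_2−20 = (2/3)·(p_1/p_2)·(q_1−2).
Substituting into the budget: q_1* = 2 + 0.6·(I − 2·p_1 − 20·p_2)/p_1, and q_2* = 20 + 0.4·(…)/p_2.
Discretionary income = 307 − 2·5 − 20·9 = 117; q_1* = 2 + 0.6·117/5 = 16.04.

q_1* = 16.04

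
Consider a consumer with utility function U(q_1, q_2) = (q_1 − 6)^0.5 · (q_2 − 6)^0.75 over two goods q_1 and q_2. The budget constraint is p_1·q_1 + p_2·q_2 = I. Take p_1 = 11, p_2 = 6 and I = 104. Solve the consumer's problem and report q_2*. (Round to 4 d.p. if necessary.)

This is Cobb-Douglas in (q_1−6, q_2−6): tangency gives 0.5·p_2·(q_2−6) = 0.75·p_1·(q_1−6).
After buying the subsistence bundle (6, 6), a share 0.4 of the remaining income goes to q_1: q_1* = 6 + 0.4·(I − 6p_1 − 6p_2)/p_1.
Discretionary income = 104 − 6·11 − 6·6 = 2; q_2* = 6 + 0.6·2/6 = 6.2.

q_2* = 6.2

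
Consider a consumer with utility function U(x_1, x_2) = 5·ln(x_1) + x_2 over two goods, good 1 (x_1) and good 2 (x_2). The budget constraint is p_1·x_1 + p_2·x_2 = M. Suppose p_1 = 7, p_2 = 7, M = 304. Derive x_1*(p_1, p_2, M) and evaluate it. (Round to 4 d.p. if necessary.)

x_1* = 5

Set MRS = p_1/p_2: (5/x_1)/1 = p_1/p_2.
So x_1*(p_1,p_2) = 5·p_2/p_1, independent of income; and x_2* = (M − 5·p_2)/p_2.
At the given prices: x_1* = 5·7/7 = 5.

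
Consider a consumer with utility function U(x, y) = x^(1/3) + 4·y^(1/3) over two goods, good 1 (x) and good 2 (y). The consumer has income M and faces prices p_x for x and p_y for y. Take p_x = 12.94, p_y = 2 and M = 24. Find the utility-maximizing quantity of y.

y* = 11.4379

MU_x ∝ x^(-2/3), MU_y ∝ 4·y^(-2/3), so MRS = (1/4)·(y/x)^(2/3) = p_x/p_y.
Hence y/x = (4·p_x/p_y)^(1/(2/3)), i.e. raised to the 1.5 power.
Substitute y = (y/x)·x into the budget: x* = M/(p_x + p_y·(y/x)).
Numerically y/x = 131.657744, so x* = 24/(12.94 + 2·131.657744) = 0.0869 and y* = 131.657744·0.0869 = 11.4379.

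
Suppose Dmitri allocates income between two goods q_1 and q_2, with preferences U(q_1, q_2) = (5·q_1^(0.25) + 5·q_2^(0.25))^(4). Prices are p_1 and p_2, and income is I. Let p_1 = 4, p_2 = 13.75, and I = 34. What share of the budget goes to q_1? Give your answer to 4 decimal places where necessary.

share on q_1 = 0.6015

With the ratio pinned down, the budget gives q_1* = I/(p_1 + p_2·(q_2/q_1)) and q_2* = (q_2/q_1)·q_1*.
Numerically q_2/q_1 = 0.192757, so q_1* = 34/(4 + 13.75·0.192757) = 5.1125 and q_2* = 0.192757·5.1125 = 0.9855.
Expenditure on q_1: 4·5.1125 = 20.4499; share = 0.6015.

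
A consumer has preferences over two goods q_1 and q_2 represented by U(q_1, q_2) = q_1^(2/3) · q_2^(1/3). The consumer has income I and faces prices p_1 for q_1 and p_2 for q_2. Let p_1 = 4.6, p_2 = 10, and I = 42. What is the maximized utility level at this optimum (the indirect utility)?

V = 3.7294

At p_1=4.6, p_2=10, I=42: q_1* = 2/3·42/4.6 = 6.087, q_2* = 1.4.
Utility at the optimum: U(6.087, 1.4) = 3.7294.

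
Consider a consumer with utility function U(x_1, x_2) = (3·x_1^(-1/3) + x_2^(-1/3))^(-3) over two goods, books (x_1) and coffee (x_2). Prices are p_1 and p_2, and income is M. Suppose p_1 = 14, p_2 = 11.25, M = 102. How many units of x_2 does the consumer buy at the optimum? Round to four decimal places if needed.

x_2* = 2.6607

Substitute x_2 = (x_2/x_1)·x_1 into the budget: x_1* = M/(p_1 + p_2·(x_2/x_1)).
Numerically x_2/x_1 = 0.516881, so x_1* = 102/(14 + 11.25·0.516881) = 5.1476 and x_2* = 0.516881·5.1476 = 2.6607.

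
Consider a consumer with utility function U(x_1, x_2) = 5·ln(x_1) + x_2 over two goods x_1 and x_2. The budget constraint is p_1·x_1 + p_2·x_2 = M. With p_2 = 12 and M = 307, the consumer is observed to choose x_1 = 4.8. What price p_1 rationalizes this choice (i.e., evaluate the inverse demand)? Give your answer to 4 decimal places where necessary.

MU_x_1 = 5/x_1, MU_x_2 = 1. Tangency: 5/x_1 = p_1/p_2.
So x_1*(p_1,p_2) = 5·p_2/p_1, independent of income; and x_2* = (M − 5·p_2)/p_2.
Set x_1* = 4.8 in the demand function and solve for p_1: p_1 = 12.5.

p_1 = 12.5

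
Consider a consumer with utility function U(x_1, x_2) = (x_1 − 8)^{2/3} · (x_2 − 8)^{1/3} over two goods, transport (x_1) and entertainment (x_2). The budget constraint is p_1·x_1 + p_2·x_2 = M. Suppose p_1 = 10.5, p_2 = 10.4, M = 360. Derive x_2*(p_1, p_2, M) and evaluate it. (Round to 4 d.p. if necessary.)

x_2* = 14.1795

After buying the subsistence bundle (8, 8), a share 2/3 of the remaining income goes to x_1: x_1* = 8 + 2/3·(M − 8p_1 − 8p_2)/p_1.
Discretionary income = 360 − 8·10.5 − 8·10.4 = 192.8; x_2* = 8 + 1/3·192.8/10.4 = 14.1795.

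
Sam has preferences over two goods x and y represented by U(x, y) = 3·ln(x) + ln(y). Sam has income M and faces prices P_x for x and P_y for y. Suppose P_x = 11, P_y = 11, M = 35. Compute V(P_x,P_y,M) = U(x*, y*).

Tangency: MRS = 3·y/x = P_x/P_y.
So 3·P_y·y = P_x·x; combined with the budget, a share 0.75 of income goes to x.
Demand: x*(P_x,P_y,M) = 0.75·M/P_x and y* = 0.25·M/P_y.
At P_x=11, P_y=11, M=35: x* = 0.75·35/11 = 2.3864, y* = 0.7955.
Utility at the optimum: U(2.3864, 0.7955) = 2.3805.

V = 2.3805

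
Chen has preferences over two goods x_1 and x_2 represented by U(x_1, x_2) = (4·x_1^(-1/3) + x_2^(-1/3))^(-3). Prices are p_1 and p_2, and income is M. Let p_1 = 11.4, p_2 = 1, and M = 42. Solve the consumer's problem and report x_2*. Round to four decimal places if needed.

With the ratio pinned down, the budget gives x_1* = M/(p_1 + p_2·(x_2/x_1)) and x_2* = (x_2/x_1)·x_1*.
Numerically x_2/x_1 = 2.19348, so x_1* = 42/(11.4 + 1·2.19348) = 3.0897 and x_2* = 2.19348·3.0897 = 6.7772.

x_2* = 6.7772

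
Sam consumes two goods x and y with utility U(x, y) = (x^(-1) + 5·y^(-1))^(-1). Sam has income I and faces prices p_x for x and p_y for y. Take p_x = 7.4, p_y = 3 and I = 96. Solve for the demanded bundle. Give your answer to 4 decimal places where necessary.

MU_x ∝ x^(-2), MU_y ∝ 5·y^(-2), so MRS = (1/5)·(y/x)^(2) = p_x/p_y.
Solve for the ratio: y/x = [5·p_x/p_y]^(0.5).
With the ratio pinned down, the budget gives x* = I/(p_x + p_y·(y/x)) and y* = (y/x)·x*.
Numerically y/x = 3.511885, so x* = 96/(7.4 + 3·3.511885) = 5.3525 and y* = 3.511885·5.3525 = 18.7972.

x* = 5.3525, y* = 18.7972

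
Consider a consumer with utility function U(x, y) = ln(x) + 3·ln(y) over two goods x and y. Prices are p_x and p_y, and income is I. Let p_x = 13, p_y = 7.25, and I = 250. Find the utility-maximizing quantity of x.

x* = 4.8077

Tangency: MRS = (1/3)·y/x = p_x/p_y.
So p_y·y = 3·p_x·x; combined with the budget, a share 0.25 of income goes to x.
Demand: x*(p_x,p_y,I) = 0.25·I/p_x and y* = 0.75·I/p_y.
At p_x=13, p_y=7.25, I=250: x* = 0.25·250/13 = 4.8077.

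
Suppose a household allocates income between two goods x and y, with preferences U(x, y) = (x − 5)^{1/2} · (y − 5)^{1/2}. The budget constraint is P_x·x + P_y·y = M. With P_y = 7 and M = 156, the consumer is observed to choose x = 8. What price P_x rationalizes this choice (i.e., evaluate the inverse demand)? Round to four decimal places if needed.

This is Cobb-Douglas in (x−5, y−5): tangency gives 0.5·P_y·(y−5) = 0.5·P_x·(x−5).
After buying the subsistence bundle (5, 5), a share 0.5 of the remaining income goes to x: x* = 5 + 0.5·(M − 5P_x − 5P_y)/P_x.
Set x* = 8 in the demand function and solve for P_x: P_x = 11.

P_x = 11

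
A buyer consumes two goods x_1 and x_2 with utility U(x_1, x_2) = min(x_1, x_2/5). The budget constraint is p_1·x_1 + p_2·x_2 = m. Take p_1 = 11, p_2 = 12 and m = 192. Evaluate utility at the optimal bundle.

V = 2.7042

With perfect complements, no substitution: consume in ratio x_1:x_2 = 1:5.
Budget: p_1·x_1 + p_2·5·x_1 = m, so (p_1 + 5·p_2)·x_1 = m.
Demand: x_1*(p_1,p_2,m) = m/(p_1 + 5·p_2), x_2* = 5·m/(p_1 + 5·p_2).
Here 11 + 5·12 = 71, giving x_1* = 2.7042 and x_2* = 13.5211.
Utility at the optimum: U(2.7042, 13.5211) = 2.7042.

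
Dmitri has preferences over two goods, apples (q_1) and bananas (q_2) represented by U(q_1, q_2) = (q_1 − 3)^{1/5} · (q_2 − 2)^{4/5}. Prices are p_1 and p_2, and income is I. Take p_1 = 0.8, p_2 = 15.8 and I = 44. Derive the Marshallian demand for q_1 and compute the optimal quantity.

This is Cobb-Douglas in (q_1−3, q_2−2): tangency gives 0.2·p_2·(q_2−2) = 0.8·p_1·(q_1−3).
After buying the subsistence bundle (3, 2), a share 0.2 of the remaining income goes to q_1: q_1* = 3 + 0.2·(I − 3p_1 − 2p_2)/p_1.
Discretionary income = 44 − 3·0.8 − 2·15.8 = 10; q_1* = 3 + 0.2·10/0.8 = 5.5.

q_1* = 5.5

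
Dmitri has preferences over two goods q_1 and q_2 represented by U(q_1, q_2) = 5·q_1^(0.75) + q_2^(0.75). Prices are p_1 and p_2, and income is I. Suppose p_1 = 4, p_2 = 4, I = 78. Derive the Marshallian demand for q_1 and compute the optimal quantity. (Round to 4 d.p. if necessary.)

Numerically q_2/q_1 = 0.0016, so q_1* = 78/(4 + 4·0.0016) = 19.4688.

q_1* = 19.4688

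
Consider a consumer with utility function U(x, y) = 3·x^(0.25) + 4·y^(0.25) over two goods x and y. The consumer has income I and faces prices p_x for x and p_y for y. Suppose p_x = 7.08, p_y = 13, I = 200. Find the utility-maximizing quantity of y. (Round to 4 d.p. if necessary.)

From the CES first-order condition, (3/4)·(y/x)^(0.75) = p_x/p_y.
Hence y/x = ((4/3)·p_x/p_y)^(1/(0.75)), i.e. raised to the 4/3 power.
With the ratio pinned down, the budget gives x* = I/(p_x + p_y·(y/x)) and y* = (y/x)·x*.
Numerically y/x = 0.652687, so x* = 200/(7.08 + 13·0.652687) = 12.8494 and y* = 0.652687·12.8494 = 8.3866.

y* = 8.3866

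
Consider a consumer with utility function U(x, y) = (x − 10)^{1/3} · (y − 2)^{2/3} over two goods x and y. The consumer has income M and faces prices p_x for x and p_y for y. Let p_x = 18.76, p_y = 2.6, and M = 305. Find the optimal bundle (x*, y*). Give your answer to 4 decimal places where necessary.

Let x' = x−10, y' = y−2. MRS = (1/2)·y'/x' = p_x/p_y.
Substituting into the budget: x* = 10 + 1/3·(M − 10·p_x − 2·p_y)/p_x, and y* = 2 + 2/3·(…)/p_y.
Discretionary income = 305 − 10·18.76 − 2·2.6 = 112.2; x* = 10 + 1/3·112.2/18.76 = 11.9936; y* = 2 + 2/3·112.2/2.6 = 30.7692.

x* = 11.9936, y* = 30.7692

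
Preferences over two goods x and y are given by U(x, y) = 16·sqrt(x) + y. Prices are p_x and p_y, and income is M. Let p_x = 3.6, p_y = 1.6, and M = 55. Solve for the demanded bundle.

x* = 12.642, y* = 5.9306

Utility is quasi-linear in y; the FOC for x is 8/√x = p_x/p_y.
Thus x* = (8·p_y/p_x)² — independent of M — with the rest of income spent on y.
Plugging in: x* = (8·1.6/3.6)² = 12.642, y* = 5.9306.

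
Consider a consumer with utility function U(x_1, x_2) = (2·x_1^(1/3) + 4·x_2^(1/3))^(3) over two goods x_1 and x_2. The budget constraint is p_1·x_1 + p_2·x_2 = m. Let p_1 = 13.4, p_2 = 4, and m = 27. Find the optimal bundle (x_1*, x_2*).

x_1* = 0.3262, x_2* = 5.6572

MRS = MU_x_1/MU_x_2 = (1/2)·(x_2/x_1)^(2/3). Set equal to p_1/p_2.
Solve for the ratio: x_2/x_1 = [2·p_1/p_2]^(1.5).
Substitute x_2 = (x_2/x_1)·x_1 into the budget: x_1* = m/(p_1 + p_2·(x_2/x_1)).
Numerically x_2/x_1 = 17.34252, so x_1* = 27/(13.4 + 4·17.34252) = 0.3262 and x_2* = 17.34252·0.3262 = 5.6572.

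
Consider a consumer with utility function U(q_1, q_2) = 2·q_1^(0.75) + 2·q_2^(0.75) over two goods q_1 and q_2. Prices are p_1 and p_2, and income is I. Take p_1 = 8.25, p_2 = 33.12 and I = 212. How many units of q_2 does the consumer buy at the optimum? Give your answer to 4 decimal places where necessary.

q_2* = 0.0974

From the CES first-order condition, (q_2/q_1)^(0.25) = p_1/p_2.
Solve for the ratio: q_2/q_1 = [p_1/p_2]^(4).
Substitute q_2 = (q_2/q_1)·q_1 into the budget: q_1* = I/(p_1 + p_2·(q_2/q_1)).
Numerically q_2/q_1 = 0.00385, so q_1* = 212/(8.25 + 33.12·0.00385) = 25.3058 and q_2* = 0.00385·25.3058 = 0.0974.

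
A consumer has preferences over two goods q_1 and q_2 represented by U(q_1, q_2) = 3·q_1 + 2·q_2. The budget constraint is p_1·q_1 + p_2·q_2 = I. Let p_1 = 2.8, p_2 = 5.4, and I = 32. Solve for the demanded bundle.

Linear utility — the consumer picks whichever good has higher MU/price: 3/2.8 = 1.0714 vs 2/5.4 = 0.3704.
q_1 gives more utility per dollar, so spend all income on q_1: q_1* = I/p_1, q_2* = 0.
Numerically: q_1* = 11.4286, q_2* = 0.

q_1* = 11.4286, q_2* = 0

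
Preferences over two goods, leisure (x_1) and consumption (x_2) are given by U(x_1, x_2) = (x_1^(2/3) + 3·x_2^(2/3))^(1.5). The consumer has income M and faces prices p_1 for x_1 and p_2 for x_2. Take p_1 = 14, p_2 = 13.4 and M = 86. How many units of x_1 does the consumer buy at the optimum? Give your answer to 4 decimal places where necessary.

MU_x_1 ∝ x_1^(-1/3), MU_x_2 ∝ 3·x_2^(-1/3), so MRS = (1/3)·(x_2/x_1)^(1/3) = p_1/p_2.
Solve for the ratio: x_2/x_1 = [3·p_1/p_2]^(3).
With the ratio pinned down, the budget gives x_1* = M/(p_1 + p_2·(x_2/x_1)) and x_2* = (x_2/x_1)·x_1*.
Numerically x_2/x_1 = 30.791686, so x_1* = 86/(14 + 13.4·30.791686) = 0.2016.

x_1* = 0.2016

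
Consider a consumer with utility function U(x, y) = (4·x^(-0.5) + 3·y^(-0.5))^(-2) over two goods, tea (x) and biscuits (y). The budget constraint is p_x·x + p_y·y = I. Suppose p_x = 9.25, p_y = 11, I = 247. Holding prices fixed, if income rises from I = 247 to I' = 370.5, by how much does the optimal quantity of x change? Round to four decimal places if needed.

Δx* = 7.1224

MU_x ∝ 4·x^(-1.5), MU_y ∝ 3·y^(-1.5), so MRS = (4/3)·(y/x)^(1.5) = p_x/p_y.
Hence y/x = ((3/4)·p_x/p_y)^(1/(1.5)), i.e. raised to the 2/3 power.
With the ratio pinned down, the budget gives x* = I/(p_x + p_y·(y/x)) and y* = (y/x)·x*.
Numerically y/x = 0.735428, so x* = 247/(9.25 + 11·0.735428) = 14.2448.
At I' = 370.5: x* = 21.3671. Change: 21.3671 − 14.2448 = 7.1224.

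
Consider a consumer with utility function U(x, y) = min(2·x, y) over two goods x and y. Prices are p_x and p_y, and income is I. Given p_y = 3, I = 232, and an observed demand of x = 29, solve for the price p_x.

p_x = 2

Leontief preferences: the optimum is at the kink where x/1 = y/2, i.e. y = 2·x.
Budget: p_x·x + p_y·2·x = I, so (p_x + 2·p_y)·x = I.
Demand: x*(p_x,p_y,I) = I/(p_x + 2·p_y), y* = 2·I/(p_x + 2·p_y).
Set x* = 29 in the demand function and solve for p_x: p_x = 2.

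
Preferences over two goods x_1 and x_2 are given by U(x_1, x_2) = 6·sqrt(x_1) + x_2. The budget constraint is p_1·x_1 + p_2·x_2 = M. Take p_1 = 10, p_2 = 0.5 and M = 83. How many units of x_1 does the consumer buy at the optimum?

x_1* = 0.0225

Thus x_1* = (3·p_2/p_1)² — independent of M — with the rest of income spent on x_2.
Plugging in: x_1* = (3·0.5/10)² = 0.0225.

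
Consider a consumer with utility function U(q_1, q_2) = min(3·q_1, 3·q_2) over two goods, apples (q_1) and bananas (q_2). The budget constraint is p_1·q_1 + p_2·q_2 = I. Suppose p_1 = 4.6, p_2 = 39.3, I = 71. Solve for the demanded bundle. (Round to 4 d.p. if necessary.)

Demand: q_1*(p_1,p_2,I) = 3·I/(3·p_1 + 3·p_2), q_2* = 3·I/(3·p_1 + 3·p_2).
Here 3·4.6 + 3·39.3 = 131.7, giving q_1* = 1.6173 and q_2* = 1.6173.

q_1* = 1.6173, q_2* = 1.6173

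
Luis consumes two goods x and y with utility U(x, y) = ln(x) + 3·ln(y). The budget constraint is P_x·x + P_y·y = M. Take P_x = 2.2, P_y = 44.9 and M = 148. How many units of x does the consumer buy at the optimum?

Tangency: MRS = (1/3)·y/x = P_x/P_y.
So P_y·y = 3·P_x·x; combined with the budget, a share 0.25 of income goes to x.
Demand: x*(P_x,P_y,M) = 0.25·M/P_x and y* = 0.75·M/P_y.
At P_x=2.2, P_y=44.9, M=148: x* = 0.25·148/2.2 = 16.8182.

x* = 16.8182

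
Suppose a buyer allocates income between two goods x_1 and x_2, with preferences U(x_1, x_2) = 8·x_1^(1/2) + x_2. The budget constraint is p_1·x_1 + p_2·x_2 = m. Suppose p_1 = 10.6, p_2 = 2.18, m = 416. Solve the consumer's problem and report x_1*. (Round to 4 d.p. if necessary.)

Set MRS = p_1/p_2: 4·x_1^(−1/2) = p_1/p_2.
Thus x_1* = (4·p_2/p_1)² — independent of m — with the rest of income spent on x_2.
Plugging in: x_1* = (4·2.18/10.6)² = 0.6767.

x_1* = 0.6767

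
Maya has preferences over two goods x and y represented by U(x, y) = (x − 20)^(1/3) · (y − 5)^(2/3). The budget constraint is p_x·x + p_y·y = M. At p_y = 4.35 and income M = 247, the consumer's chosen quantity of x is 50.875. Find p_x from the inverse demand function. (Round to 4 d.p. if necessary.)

This is Cobb-Douglas in (x−20, y−5): tangency gives 1/3·p_y·(y−5) = 2/3·p_x·(x−20).
After buying the subsistence bundle (20, 5), a share 1/3 of the remaining income goes to x: x* = 20 + 1/3·(M − 20p_x − 5p_y)/p_x.
Set x* = 50.875 in the demand function and solve for p_x: p_x = 2.

p_x = 2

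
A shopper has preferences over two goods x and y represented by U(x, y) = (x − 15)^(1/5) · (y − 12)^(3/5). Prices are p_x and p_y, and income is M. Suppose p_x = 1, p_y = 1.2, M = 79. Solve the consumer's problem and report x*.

This is Cobb-Douglas in (x−15, y−12): tangency gives 0.2·p_y·(y−12) = 0.6·p_x·(x−15).
Substituting into the budget: x* = 15 + 0.25·(M − 15·p_x − 12·p_y)/p_x, and y* = 12 + 0.75·(…)/p_y.
Discretionary income = 79 − 15·1 − 12·1.2 = 49.6; x* = 15 + 0.25·49.6/1 = 27.4.

x* = 27.4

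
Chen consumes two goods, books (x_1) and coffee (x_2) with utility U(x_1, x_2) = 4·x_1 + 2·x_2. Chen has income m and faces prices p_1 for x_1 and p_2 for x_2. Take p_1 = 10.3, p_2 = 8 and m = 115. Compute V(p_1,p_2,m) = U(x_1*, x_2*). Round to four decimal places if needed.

Linear utility — the consumer picks whichever good has higher MU/price: 4/10.3 = 0.3883 vs 2/8 = 0.25.
x_1 gives more utility per dollar, so spend all income on x_1: x_1* = m/p_1, x_2* = 0.
Numerically: x_1* = 11.165, x_2* = 0.
Utility at the optimum: U(11.165, 0) = 44.6602.

V = 44.6602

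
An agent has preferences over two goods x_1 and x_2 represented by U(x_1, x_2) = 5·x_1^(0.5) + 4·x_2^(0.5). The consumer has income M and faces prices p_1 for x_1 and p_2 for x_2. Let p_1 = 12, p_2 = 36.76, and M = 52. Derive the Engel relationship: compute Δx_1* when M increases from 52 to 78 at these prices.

MRS = MU_x_1/MU_x_2 = (5/4)·(x_2/x_1)^(0.5). Set equal to p_1/p_2.
Hence x_2/x_1 = ((4/5)·p_1/p_2)^(1/(0.5)), i.e. raised to the 2 power.
Substitute x_2 = (x_2/x_1)·x_1 into the budget: x_1* = M/(p_1 + p_2·(x_2/x_1)).
Numerically x_2/x_1 = 0.068201, so x_1* = 52/(12 + 36.76·0.068201) = 3.5845.
At M' = 78: x_1* = 5.3767. Change: 5.3767 − 3.5845 = 1.7922.

Δx_1* = 1.7922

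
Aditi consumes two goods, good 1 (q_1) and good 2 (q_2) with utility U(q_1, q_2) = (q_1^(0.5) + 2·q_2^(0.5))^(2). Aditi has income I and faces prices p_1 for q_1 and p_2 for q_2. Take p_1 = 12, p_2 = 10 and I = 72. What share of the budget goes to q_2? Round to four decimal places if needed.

share on q_2 = 0.8276

From the CES first-order condition, (1/2)·(q_2/q_1)^(0.5) = p_1/p_2.
Solve for the ratio: q_2/q_1 = [2·p_1/p_2]^(2).
Substitute q_2 = (q_2/q_1)·q_1 into the budget: q_1* = I/(p_1 + p_2·(q_2/q_1)).
Numerically q_2/q_1 = 5.76, so q_1* = 72/(12 + 10·5.76) = 1.0345 and q_2* = 5.76·1.0345 = 5.9586.
Expenditure on q_2: 10·5.9586 = 59.5862; share = 0.8276.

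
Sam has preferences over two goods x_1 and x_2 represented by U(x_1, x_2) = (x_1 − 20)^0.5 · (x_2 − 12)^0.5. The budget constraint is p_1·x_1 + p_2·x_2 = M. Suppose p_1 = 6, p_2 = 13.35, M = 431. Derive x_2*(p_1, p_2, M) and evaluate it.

x_2* = 17.6479

This is Cobb-Douglas in (x_1−20, x_2−12): tangency gives 0.5·p_2·(x_2−12) = 0.5·p_1·(x_1−20).
After buying the subsistence bundle (20, 12), a share 0.5 of the remaining income goes to x_1: x_1* = 20 + 0.5·(M − 20p_1 − 12p_2)/p_1.
Discretionary income = 431 − 20·6 − 12·13.35 = 150.8; x_2* = 12 + 0.5·150.8/13.35 = 17.6479.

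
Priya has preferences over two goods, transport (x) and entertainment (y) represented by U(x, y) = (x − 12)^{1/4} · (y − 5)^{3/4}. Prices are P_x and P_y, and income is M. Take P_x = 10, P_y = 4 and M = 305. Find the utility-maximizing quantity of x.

x* = 16.125

Discretionary income = 305 − 12·10 − 5·4 = 165; x* = 12 + 0.25·165/10 = 16.125.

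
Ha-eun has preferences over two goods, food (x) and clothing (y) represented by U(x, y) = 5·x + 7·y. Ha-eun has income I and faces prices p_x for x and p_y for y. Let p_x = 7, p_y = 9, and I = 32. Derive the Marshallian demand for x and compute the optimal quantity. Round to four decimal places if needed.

Perfect substitutes: compare marginal utility per dollar. 5/p_x vs 7/p_y → 0.7143 vs 0.7778.
y gives more utility per dollar, so spend all income on y: y* = I/p_y, x* = 0.
Numerically: x* = 0, y* = 3.5556.

x* = 0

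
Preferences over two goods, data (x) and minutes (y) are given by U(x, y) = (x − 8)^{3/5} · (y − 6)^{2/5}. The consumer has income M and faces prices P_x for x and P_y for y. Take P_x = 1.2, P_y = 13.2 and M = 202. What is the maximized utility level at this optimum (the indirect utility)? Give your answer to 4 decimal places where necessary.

V = 18.4426

This is Cobb-Douglas in (x−8, y−6): tangency gives 0.6·P_y·(y−6) = 0.4·P_x·(x−8).
After buying the subsistence bundle (8, 6), a share 0.6 of the remaining income goes to x: x* = 8 + 0.6·(M − 8P_x − 6P_y)/P_x.
Discretionary income = 202 − 8·1.2 − 6·13.2 = 113.2; x* = 8 + 0.6·113.2/1.2 = 64.6; y* = 6 + 0.4·113.2/13.2 = 9.4303.
Utility at the optimum: U(64.6, 9.4303) = 18.4426.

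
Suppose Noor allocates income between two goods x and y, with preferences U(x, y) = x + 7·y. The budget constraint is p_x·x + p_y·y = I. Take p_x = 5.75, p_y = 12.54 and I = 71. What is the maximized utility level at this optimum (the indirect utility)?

V = 39.6332

Perfect substitutes: compare marginal utility per dollar. 1/p_x vs 7/p_y → 0.1739 vs 0.5582.
y gives more utility per dollar, so spend all income on y: y* = I/p_y, x* = 0.
Numerically: x* = 0, y* = 5.6619.
Utility at the optimum: U(0, 5.6619) = 39.6332.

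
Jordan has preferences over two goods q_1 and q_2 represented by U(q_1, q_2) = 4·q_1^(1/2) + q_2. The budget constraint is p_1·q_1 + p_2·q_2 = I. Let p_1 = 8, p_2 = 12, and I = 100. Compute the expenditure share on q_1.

Utility is quasi-linear in q_2; the FOC for q_1 is 2/√q_1 = p_1/p_2.
Solve: √q_1 = 2·p_2/p_1, so q_1*(p_1,p_2) = (2·p_2/p_1)², and q_2* = (I − p_1·q_1*)/p_2.
Plugging in: q_1* = (2·12/8)² = 9, q_2* = 2.3333.
Expenditure on q_1: 8·9 = 72; share = 0.72.

share on q_1 = 0.72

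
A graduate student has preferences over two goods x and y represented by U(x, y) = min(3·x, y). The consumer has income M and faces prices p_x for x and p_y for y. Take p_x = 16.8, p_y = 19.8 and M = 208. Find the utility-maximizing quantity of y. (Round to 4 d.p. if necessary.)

With perfect complements, no substitution: consume in ratio x:y = 1:3.
Budget: p_x·x + p_y·3·x = M, so (p_x + 3·p_y)·x = M.
Demand: x*(p_x,p_y,M) = M/(p_x + 3·p_y), y* = 3·M/(p_x + 3·p_y).
Here 16.8 + 3·19.8 = 76.2, giving y* = 8.189.

y* = 8.189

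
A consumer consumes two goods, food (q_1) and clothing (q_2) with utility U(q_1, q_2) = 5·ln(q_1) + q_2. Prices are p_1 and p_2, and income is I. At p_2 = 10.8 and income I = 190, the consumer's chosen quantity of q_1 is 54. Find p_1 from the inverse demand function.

MU_q_1 = 5/q_1, MU_q_2 = 1. Tangency: 5/q_1 = p_1/p_2.
So q_1*(p_1,p_2) = 5·p_2/p_1, independent of income; and q_2* = (I − 5·p_2)/p_2.
Set q_1* = 54 in the demand function and solve for p_1: p_1 = 1.

p_1 = 1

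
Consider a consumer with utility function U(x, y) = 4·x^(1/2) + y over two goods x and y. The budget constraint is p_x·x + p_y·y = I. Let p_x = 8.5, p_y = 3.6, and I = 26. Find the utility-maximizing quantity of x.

x* = 0.7175

Set MRS = p_x/p_y: 2·x^(−1/2) = p_x/p_y.
Thus x* = (2·p_y/p_x)² — independent of I — with the rest of income spent on y.
Plugging in: x* = (2·3.6/8.5)² = 0.7175.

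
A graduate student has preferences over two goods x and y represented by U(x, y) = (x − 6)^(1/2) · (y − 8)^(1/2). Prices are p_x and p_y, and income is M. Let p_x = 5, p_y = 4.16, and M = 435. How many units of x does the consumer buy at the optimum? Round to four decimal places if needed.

x* = 43.172

MRS = (y−8)/(x−6). Tangency with p_x/p_y gives y−8 = (p_x/p_y)·(x−6).
After buying the subsistence bundle (6, 8), a share 0.5 of the remaining income goes to x: x* = 6 + 0.5·(M − 6p_x − 8p_y)/p_x.
Discretionary income = 435 − 6·5 − 8·4.16 = 371.72; x* = 6 + 0.5·371.72/5 = 43.172.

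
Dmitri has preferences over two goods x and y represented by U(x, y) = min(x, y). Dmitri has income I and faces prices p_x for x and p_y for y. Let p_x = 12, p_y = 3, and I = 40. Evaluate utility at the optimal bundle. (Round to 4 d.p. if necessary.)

V = 2.6667

With perfect complements, no substitution: consume in ratio x:y = 1:1.
Budget: p_x·x + p_y·x = I, so (p_x + p_y)·x = I.
Demand: x*(p_x,p_y,I) = I/(p_x + p_y), y* = I/(p_x + p_y).
Here 12 + 3 = 15, giving x* = 2.6667 and y* = 2.6667.
Utility at the optimum: U(2.6667, 2.6667) = 2.6667.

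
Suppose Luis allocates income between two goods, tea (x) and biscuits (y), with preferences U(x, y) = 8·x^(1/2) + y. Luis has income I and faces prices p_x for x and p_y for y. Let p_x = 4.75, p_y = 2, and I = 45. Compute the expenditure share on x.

Thus x* = (4·p_y/p_x)² — independent of I — with the rest of income spent on y.
Plugging in: x* = (4·2/4.75)² = 2.8366, y* = 15.7632.
Expenditure on x: 4.75·2.8366 = 13.4737; share = 0.2994.

share on x = 0.2994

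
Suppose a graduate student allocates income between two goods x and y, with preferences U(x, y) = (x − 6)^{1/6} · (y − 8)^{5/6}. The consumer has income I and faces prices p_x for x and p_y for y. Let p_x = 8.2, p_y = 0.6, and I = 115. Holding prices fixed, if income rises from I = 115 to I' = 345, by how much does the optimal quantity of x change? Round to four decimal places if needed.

This is Cobb-Douglas in (x−6, y−8): tangency gives 1/6·p_y·(y−8) = 5/6·p_x·(x−6).
After buying the subsistence bundle (6, 8), a share 1/6 of the remaining income goes to x: x* = 6 + 1/6·(I − 6p_x − 8p_y)/p_x.
Discretionary income = 115 − 6·8.2 − 8·0.6 = 61; x* = 6 + 1/6·61/8.2 = 7.2398.
At I' = 345: x* = 11.9146. Change: 11.9146 − 7.2398 = 4.6748.

Δx* = 4.6748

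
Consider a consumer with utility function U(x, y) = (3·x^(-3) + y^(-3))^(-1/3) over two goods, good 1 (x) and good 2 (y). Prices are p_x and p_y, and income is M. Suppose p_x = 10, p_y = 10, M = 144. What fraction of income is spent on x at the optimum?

share on x = 0.5682

Numerically y/x = 0.759836, so x* = 144/(10 + 10·0.759836) = 8.1826 and y* = 0.759836·8.1826 = 6.2174.
Expenditure on x: 10·8.1826 = 81.8258; share = 0.5682.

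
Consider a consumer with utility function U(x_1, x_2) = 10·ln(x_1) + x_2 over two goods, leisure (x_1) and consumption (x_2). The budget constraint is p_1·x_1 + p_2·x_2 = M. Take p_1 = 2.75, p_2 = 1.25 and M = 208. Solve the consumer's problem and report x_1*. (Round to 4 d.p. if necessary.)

x_1* = 4.5455

Set MRS = p_1/p_2: (10/x_1)/1 = p_1/p_2.
So x_1*(p_1,p_2) = 10·p_2/p_1, independent of income; and x_2* = (M − 10·p_2)/p_2.
At the given prices: x_1* = 10·1.25/2.75 = 4.5455.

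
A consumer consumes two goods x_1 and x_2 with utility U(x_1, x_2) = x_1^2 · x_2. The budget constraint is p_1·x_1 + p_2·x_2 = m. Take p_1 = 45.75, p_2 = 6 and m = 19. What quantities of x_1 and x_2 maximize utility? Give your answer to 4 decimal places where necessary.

Tangency: MRS = 2·x_2/x_1 = p_1/p_2.
So 2·p_2·x_2 = p_1·x_1; combined with the budget, a share 2/3 of income goes to x_1.
Demand: x_1*(p_1,p_2,m) = 2/3·m/p_1 and x_2* = 1/3·m/p_2.
At p_1=45.75, p_2=6, m=19: x_1* = 2/3·19/45.75 = 0.2769, x_2* = 1.0556.

x_1* = 0.2769, x_2* = 1.0556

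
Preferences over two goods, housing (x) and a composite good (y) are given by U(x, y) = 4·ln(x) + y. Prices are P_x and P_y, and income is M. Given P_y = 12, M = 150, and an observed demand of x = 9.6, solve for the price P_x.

P_x = 5

MU_x = 4/x, MU_y = 1. Tangency: 4/x = P_x/P_y.
So x*(P_x,P_y) = 4·P_y/P_x, independent of income; and y* = (M − 4·P_y)/P_y.
Set x* = 9.6 in the demand function and solve for P_x: P_x = 5.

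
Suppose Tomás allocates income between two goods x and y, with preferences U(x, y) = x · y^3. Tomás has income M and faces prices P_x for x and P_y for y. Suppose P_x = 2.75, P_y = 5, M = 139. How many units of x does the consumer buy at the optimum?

x* = 12.6364

MU_x/MU_y = (y)/(3·x); tangency sets this equal to P_x/P_y.
So P_y·y = 3·P_x·x; combined with the budget, a share 0.25 of income goes to x.
Demand: x*(P_x,P_y,M) = 0.25·M/P_x and y* = 0.75·M/P_y.
At P_x=2.75, P_y=5, M=139: x* = 0.25·139/2.75 = 12.6364.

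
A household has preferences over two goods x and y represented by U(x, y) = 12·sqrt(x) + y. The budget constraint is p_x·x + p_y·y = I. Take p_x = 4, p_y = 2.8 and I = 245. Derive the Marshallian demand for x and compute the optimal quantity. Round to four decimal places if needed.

x* = 17.64

Set MRS = p_x/p_y: 6·x^(−1/2) = p_x/p_y.
Thus x* = (6·p_y/p_x)² — independent of I — with the rest of income spent on y.
Plugging in: x* = (6·2.8/4)² = 17.64.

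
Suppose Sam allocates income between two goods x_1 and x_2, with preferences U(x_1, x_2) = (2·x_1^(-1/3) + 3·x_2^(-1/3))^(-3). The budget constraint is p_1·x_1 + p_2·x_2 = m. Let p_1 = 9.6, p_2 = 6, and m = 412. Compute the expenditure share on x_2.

share on x_2 = 0.5465

MU_x_1 ∝ 2·x_1^(-4/3), MU_x_2 ∝ 3·x_2^(-4/3), so MRS = (2/3)·(x_2/x_1)^(4/3) = p_1/p_2.
Solve for the ratio: x_2/x_1 = [(3/2)·p_1/p_2]^(0.75).
With the ratio pinned down, the budget gives x_1* = m/(p_1 + p_2·(x_2/x_1)) and x_2* = (x_2/x_1)·x_1*.
Numerically x_2/x_1 = 1.928228, so x_1* = 412/(9.6 + 6·1.928228) = 19.4621 and x_2* = 1.928228·19.4621 = 37.5273.
Expenditure on x_2: 6·37.5273 = 225.164; share = 0.5465.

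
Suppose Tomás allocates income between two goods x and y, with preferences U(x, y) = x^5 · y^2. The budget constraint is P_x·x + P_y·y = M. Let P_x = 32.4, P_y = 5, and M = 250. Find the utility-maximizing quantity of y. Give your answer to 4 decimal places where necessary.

y* = 14.2857

The MRS is (5/2)·y/x. Set MRS = P_x/P_y.
So 5·P_y·y = 2·P_x·x; combined with the budget, a share 5/7 of income goes to x.
Demand: x*(P_x,P_y,M) = 5/7·M/P_x and y* = 2/7·M/P_y.
At P_x=32.4, P_y=5, M=250: y* = 2/7·250/5 = 14.2857.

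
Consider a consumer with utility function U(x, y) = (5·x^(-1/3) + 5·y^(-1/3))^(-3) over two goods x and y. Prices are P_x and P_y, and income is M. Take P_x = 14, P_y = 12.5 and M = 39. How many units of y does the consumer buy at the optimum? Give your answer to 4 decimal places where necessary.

y* = 1.5379

MU_x ∝ 5·x^(-4/3), MU_y ∝ 5·y^(-4/3), so MRS = (y/x)^(4/3) = P_x/P_y.
Hence y/x = (P_x/P_y)^(1/(4/3)), i.e. raised to the 0.75 power.
Substitute y = (y/x)·x into the budget: x* = M/(P_x + P_y·(y/x)).
Numerically y/x = 1.088713, so x* = 39/(14 + 12.5·1.088713) = 1.4126 and y* = 1.088713·1.4126 = 1.5379.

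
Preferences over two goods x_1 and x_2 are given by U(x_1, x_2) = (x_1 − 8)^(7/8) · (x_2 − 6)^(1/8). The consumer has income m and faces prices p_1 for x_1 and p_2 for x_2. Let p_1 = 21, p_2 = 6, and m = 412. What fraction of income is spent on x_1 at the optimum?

share on x_1 = 0.8495

Let x_1' = x_1−8, x_2' = x_2−6. MRS = 7·x_2'/x_1' = p_1/p_2.
After buying the subsistence bundle (8, 6), a share 0.875 of the remaining income goes to x_1: x_1* = 8 + 0.875·(m − 8p_1 − 6p_2)/p_1.
Discretionary income = 412 − 8·21 − 6·6 = 208; x_1* = 8 + 0.875·208/21 = 16.6667; x_2* = 6 + 0.125·208/6 = 10.3333.
Expenditure on x_1: 21·16.6667 = 350; share = 0.8495.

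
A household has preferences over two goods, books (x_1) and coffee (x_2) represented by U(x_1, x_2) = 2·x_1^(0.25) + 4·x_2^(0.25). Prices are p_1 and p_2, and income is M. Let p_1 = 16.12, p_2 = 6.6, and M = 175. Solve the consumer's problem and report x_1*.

MRS = MU_x_1/MU_x_2 = (1/2)·(x_2/x_1)^(0.75). Set equal to p_1/p_2.
Solve for the ratio: x_2/x_1 = [2·p_1/p_2]^(4/3).
With the ratio pinned down, the budget gives x_1* = M/(p_1 + p_2·(x_2/x_1)) and x_2* = (x_2/x_1)·x_1*.
Numerically x_2/x_1 = 8.288351, so x_1* = 175/(16.12 + 6.6·8.288351) = 2.4709.

x_1* = 2.4709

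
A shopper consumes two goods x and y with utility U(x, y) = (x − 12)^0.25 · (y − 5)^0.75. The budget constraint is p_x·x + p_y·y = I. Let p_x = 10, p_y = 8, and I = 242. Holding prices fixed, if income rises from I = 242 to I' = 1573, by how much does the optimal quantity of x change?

Δx* = 33.275

Substituting into the budget: x* = 12 + 0.25·(I − 12·p_x − 5·p_y)/p_x, and y* = 5 + 0.75·(…)/p_y.
Discretionary income = 242 − 12·10 − 5·8 = 82; x* = 12 + 0.25·82/10 = 14.05.
At I' = 1573: x* = 47.325. Change: 47.325 − 14.05 = 33.275.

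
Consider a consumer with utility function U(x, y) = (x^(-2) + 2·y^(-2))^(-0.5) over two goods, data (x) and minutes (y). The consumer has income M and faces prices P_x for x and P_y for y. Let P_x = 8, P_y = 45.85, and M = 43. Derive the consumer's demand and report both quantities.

From the CES first-order condition, (1/2)·(y/x)^(3) = P_x/P_y.
Solve for the ratio: y/x = [2·P_x/P_y]^(1/3).
Substitute y = (y/x)·x into the budget: x* = M/(P_x + P_y·(y/x)).
Numerically y/x = 0.704034, so x* = 43/(8 + 45.85·0.704034) = 1.0675 and y* = 0.704034·1.0675 = 0.7516.

x* = 1.0675, y* = 0.7516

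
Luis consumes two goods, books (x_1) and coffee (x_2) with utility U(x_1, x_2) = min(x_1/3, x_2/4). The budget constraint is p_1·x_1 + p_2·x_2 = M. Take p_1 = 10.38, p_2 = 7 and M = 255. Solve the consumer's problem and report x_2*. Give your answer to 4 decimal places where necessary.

x_2* = 17.2472

Demand: x_1*(p_1,p_2,M) = 3·M/(3·p_1 + 4·p_2), x_2* = 4·M/(3·p_1 + 4·p_2).
Here 3·10.38 + 4·7 = 59.14, giving x_2* = 17.2472.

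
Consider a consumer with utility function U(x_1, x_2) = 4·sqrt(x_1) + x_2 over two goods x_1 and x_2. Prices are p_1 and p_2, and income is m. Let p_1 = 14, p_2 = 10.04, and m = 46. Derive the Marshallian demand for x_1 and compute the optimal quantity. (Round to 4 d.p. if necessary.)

Utility is quasi-linear in x_2; the FOC for x_1 is 2/√x_1 = p_1/p_2.
Thus x_1* = (2·p_2/p_1)² — independent of m — with the rest of income spent on x_2.
Plugging in: x_1* = (2·10.04/14)² = 2.0572.

x_1* = 2.0572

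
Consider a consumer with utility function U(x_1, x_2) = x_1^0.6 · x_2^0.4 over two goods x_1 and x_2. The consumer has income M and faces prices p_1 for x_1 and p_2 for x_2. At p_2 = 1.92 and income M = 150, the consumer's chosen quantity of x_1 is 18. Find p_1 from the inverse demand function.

Tangency: MRS = (3/2)·x_2/x_1 = p_1/p_2.
So 0.6·p_2·x_2 = 0.4·p_1·x_1; combined with the budget, a share 0.6 of income goes to x_1.
Demand: x_1*(p_1,p_2,M) = 0.6·M/p_1 and x_2* = 0.4·M/p_2.
Set x_1* = 18 in the demand function and solve for p_1: p_1 = 5.

p_1 = 5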